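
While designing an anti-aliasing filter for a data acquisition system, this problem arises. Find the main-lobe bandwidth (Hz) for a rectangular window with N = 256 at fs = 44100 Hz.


Main lobe width for a rectangular window:
Width = 2 * fs / N
      = 2 * 44100 / 256
      = 88200 / 256
      = 344.531 Hz

344.531 Hz


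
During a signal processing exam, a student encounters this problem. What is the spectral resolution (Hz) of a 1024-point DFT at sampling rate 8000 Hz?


DFT frequency resolution:
df = fs / N
   = 8000 / 1024
   = 7.8125 Hz

7.8125 Hz


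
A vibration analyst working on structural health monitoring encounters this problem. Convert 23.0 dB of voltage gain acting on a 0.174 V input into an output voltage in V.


Output voltage from dB gain:
V_out = V_in * 10^(gain_dB / 20)
      = 0.174 * 10^(23.0 / 20)
      = 0.174 * 14.125375
      = 2.4578 V

2.4578 V


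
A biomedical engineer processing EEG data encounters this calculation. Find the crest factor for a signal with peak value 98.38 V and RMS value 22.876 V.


Crest factor is the ratio of peak to RMS:
CF = V_peak / V_rms
   = 98.38 / 22.876
   = 4.3006

4.3006


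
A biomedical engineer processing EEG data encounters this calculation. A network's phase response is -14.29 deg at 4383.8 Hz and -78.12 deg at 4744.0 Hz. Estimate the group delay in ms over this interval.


Group delay from phase difference:
tau = -d(phi)/d(omega)
d(phi) = -63.83 deg = -1.114044 rad
d(omega) = 2*pi*(4744.0 - 4383.8) = 2263.2033 rad/s
tau = -(-1.114044) / 2263.2033
    = 0.4922 ms

0.4922 ms


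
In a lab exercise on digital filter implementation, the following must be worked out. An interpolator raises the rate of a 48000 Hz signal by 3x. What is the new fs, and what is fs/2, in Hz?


Step 1 — output sample rate after interpolation by L:
fs_out = L * fs_in = 3 * 48000 = 144000 Hz

Step 2 — Nyquist frequency of the output stream:
f_Nyq = fs_out / 2 = 144000 / 2 = 72000.0 Hz

fs_out = 144000 Hz; f_Nyquist = 72000.0 Hz


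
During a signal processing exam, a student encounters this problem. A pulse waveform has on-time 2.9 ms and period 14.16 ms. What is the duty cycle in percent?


Duty cycle as a percentage:
DC = (t_on / T) * 100
   = (2.9 / 14.16) * 100
   = 0.204802 * 100
   = 20.48 %

20.48 %


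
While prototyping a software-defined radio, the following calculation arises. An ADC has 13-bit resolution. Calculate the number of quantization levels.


Number of quantization levels = 2^N
= 2^13
= 8192

8192


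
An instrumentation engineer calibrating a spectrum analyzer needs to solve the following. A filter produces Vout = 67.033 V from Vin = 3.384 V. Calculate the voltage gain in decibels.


Voltage gain in dB:
G = 20 * log10(Vout / Vin)
  = 20 * log10(67.033 / 3.384)
  = 20 * log10(19.808806)
  = 20 * 1.296858
  = 25.94 dB

25.94 dB


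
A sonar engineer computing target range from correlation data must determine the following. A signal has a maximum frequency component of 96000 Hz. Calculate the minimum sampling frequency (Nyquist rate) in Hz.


The Nyquist rate is twice the maximum frequency component.
fs_min = 2 * fmax
      = 2 * 96000
      = 192000 Hz

192000


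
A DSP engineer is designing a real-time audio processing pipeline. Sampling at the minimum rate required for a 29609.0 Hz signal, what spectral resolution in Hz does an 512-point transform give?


Step 1 — Nyquist sampling rate:
fs = 2 * fmax = 2 * 29609.0 = 59218.0 Hz

Step 2 — DFT bin spacing:
df = fs / N = 59218.0 / 512 = 115.6602 Hz

115.6602 Hz


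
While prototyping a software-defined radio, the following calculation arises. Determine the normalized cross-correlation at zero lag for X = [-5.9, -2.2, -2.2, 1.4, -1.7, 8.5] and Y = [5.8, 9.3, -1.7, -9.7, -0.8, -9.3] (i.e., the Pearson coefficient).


Pearson correlation coefficient (population):
r = cov(X,Y) / (std(X) * std(Y))
Mean X = -0.35, Mean Y = -1.0667
Cov(X,Y) = -24.075
Std(X) = 4.48804, Std(Y) = 7.040518
r = -0.7619

-0.7619


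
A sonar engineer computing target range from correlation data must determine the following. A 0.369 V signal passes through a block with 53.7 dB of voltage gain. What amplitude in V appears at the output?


Output voltage from dB gain:
V_out = V_in * 10^(gain_dB / 20)
      = 0.369 * 10^(53.7 / 20)
      = 0.369 * 484.172368
      = 178.6596 V

178.6596 V


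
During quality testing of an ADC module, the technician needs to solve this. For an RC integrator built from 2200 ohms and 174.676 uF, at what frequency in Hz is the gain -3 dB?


Cutoff frequency of a first-order RC filter:
fc = 1 / (2 * pi * R * C)
C = 174.676 uF = 0.000174676 F
fc = 1 / (2 * pi * 2200 * 0.000174676)
   = 1 / 2.4145476887772
   = 0.414156 Hz

0.414156 Hz


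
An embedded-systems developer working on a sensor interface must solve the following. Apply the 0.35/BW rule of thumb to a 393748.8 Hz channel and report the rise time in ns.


Rise time from bandwidth relationship:
tr = 0.35 / BW
   = 0.35 / 393748.8
   = 8.888915979e-07 s
   = 888.8916 ns

888.8916 ns


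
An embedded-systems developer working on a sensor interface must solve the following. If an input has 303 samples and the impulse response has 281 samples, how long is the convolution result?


Linear convolution output length:
L = N + M - 1
  = 303 + 281 - 1
  = 583 samples

583


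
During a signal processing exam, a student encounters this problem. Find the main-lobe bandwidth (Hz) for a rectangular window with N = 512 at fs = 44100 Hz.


Main lobe width for a rectangular window:
Width = 2 * fs / N
      = 2 * 44100 / 512
      = 88200 / 512
      = 172.266 Hz

172.266 Hz


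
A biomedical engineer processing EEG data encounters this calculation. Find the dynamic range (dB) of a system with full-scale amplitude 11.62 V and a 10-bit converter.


Dynamic range from full-scale to LSB:
V_min = V_max / 2^bits = 11.62 / 2^10
DR = 20 * log10(V_max / V_min)
   = 20 * log10(2^10)
   = 20 * 10 * log10(2)
   = 60.21 dB

60.21 dB


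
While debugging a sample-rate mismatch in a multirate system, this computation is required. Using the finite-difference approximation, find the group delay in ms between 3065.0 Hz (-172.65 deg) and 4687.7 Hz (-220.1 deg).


Group delay from phase difference:
tau = -d(phi)/d(omega)
d(phi) = -47.45 deg = -0.828159 rad
d(omega) = 2*pi*(4687.7 - 3065.0) = 10195.7248 rad/s
tau = -(-0.828159) / 10195.7248
    = 0.0812 ms

0.0812 ms


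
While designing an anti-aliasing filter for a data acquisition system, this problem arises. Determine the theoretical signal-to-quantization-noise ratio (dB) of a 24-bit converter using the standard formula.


Theoretical SNR for a full-scale sinusoid:
SNR = 6.02 * N + 1.76
    = 6.02 * 24 + 1.76
    = 144.48 + 1.76
    = 146.24 dB

146.24 dB


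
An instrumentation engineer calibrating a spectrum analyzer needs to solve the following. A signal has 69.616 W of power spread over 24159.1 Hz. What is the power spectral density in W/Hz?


Power spectral density:
PSD = P / BW
    = 69.616 / 24159.1
    = 0.00288156 W/Hz

0.00288156 W/Hz


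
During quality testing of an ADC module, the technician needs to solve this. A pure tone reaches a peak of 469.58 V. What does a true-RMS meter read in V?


RMS voltage for a sinusoidal waveform:
V_rms = V_peak / sqrt(2)
      = 469.58 / 1.414214
      = 332.043 V

332.043 V


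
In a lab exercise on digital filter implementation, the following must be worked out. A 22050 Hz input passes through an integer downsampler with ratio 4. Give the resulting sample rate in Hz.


Decimation reduces the sample rate:
fs_out = fs_in / M
       = 22050 / 4
       = 5512.5 Hz

5512.5 Hz


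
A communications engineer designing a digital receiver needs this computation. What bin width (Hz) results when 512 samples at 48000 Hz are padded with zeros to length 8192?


Frequency resolution after zero-padding:
N_padded = 512 * 16 = 8192
df = fs / N_padded
   = 48000 / 8192
   = 5.8594 Hz

5.8594 Hz


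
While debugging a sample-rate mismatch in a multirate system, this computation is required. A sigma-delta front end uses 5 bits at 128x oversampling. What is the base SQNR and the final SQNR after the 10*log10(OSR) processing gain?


Step 1 — baseline SQNR at Nyquist:
SQNR_base = 6.02*N + 1.76
          = 6.02*5 + 1.76
          = 31.86 dB

Step 2 — oversampling processing gain:
G = 10*log10(OSR) = 10*log10(128) = 21.07 dB

Step 3 — total:
SQNR_total = 31.86 + 21.07 = 52.93 dB

Base SQNR = 31.86 dB; oversampled SQNR = 52.93 dB


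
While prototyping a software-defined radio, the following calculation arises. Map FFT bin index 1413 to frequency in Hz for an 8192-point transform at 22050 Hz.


Frequency of DFT bin k:
f_k = k * fs / N
    = 1413 * 22050 / 8192
    = 31156650 / 8192
    = 3803.302 Hz

3803.302 Hz


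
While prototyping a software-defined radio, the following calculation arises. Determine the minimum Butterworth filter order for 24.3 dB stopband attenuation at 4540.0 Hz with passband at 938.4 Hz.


Butterworth filter order formula:
n = log10(10^(A/10) - 1) / (2 * log10(f_stop/f_pass))
10^(24.3/10) - 1 = 268.1535
f_stop/f_pass = 4540.0 / 938.4 = 4.838
n = 1.7734 -> ceil = 2

2


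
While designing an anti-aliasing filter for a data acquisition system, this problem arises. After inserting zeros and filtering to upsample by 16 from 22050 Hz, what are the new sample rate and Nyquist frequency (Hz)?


Step 1 — output sample rate after interpolation by L:
fs_out = L * fs_in = 16 * 22050 = 352800 Hz

Step 2 — Nyquist frequency of the output stream:
f_Nyq = fs_out / 2 = 352800 / 2 = 176400.0 Hz

fs_out = 352800 Hz; f_Nyquist = 176400.0 Hz


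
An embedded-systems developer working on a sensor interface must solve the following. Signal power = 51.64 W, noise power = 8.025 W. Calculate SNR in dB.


SNR in decibels:
SNR = 10 * log10(Ps / Pn)
    = 10 * log10(51.64 / 8.025)
    = 10 * log10(6.4349)
    = 10 * 0.8085
    = 8.09 dB

8.09 dB


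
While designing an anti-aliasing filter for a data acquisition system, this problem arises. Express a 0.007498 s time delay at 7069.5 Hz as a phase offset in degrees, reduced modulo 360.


Phase shift from frequency and time delay:
phi = 360 * f * t_delay
    = 360 * 7069.5 * 0.007498
    = 19082.56 degrees
    mod 360 = 2.56 degrees

2.56 degrees


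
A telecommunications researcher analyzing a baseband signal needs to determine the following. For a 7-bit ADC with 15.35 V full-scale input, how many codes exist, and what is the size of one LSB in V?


Step 1 — number of quantization levels:
L = 2^N = 2^7 = 128

Step 2 — LSB step size:
delta = Vfs / L
      = 15.35 / 128
      = 0.11992187 V

Levels = 128; step size = 0.11992187 V


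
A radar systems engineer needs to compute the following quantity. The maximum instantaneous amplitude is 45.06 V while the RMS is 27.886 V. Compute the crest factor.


Crest factor is the ratio of peak to RMS:
CF = V_peak / V_rms
   = 45.06 / 27.886
   = 1.6159

1.6159


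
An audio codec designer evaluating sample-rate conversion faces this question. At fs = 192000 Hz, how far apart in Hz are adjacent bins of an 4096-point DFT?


DFT frequency resolution:
df = fs / N
   = 192000 / 4096
   = 46.875 Hz

46.875 Hz


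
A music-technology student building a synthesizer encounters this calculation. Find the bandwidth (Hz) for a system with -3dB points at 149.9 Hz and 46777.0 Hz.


Bandwidth is the difference of -3dB frequencies:
BW = f_high - f_low
   = 46777.0 - 149.9
   = 46627.1 Hz

46627.1 Hz


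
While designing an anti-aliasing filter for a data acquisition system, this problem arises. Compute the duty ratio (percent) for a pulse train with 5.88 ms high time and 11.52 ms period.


Duty cycle as a percentage:
DC = (t_on / T) * 100
   = (5.88 / 11.52) * 100
   = 0.510417 * 100
   = 51.04 %

51.04 %


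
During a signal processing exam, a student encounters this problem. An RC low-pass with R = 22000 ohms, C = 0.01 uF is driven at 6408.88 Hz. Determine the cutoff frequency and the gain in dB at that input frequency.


Step 1 — cutoff frequency:
fc = 1 / (2*pi*R*C)
C = 0.01 uF = 1e-08 F
fc = 1 / (2*pi*22000*1e-08)
   = 723.432 Hz

Step 2 — magnitude at f = 6408.88 Hz:
|H(f)| = 1 / sqrt(1 + (f/fc)^2)
f/fc = 6408.88 / 723.432 = 8.858994
|H| = 1 / sqrt(1 + 78.481775) = 0.1121673
|H|_dB = 20*log10(0.1121673) = -19.0 dB

fc = 723.432 Hz; |H(6408.88 Hz)| = -19.0 dB


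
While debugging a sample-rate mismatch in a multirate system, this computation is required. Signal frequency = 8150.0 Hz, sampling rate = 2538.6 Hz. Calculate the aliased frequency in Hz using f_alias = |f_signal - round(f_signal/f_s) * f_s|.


Compute the nearest integer multiple of fs to the signal:
n = round(8150.0 / 2538.6) = 3
f_alias = |8150.0 - 3 * 2538.6|
        = |8150.0 - 7615.8|
        = 534.2 Hz

534.2


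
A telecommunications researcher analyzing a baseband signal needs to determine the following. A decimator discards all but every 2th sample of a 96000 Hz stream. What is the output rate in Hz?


Decimation reduces the sample rate:
fs_out = fs_in / M
       = 96000 / 2
       = 48000.0 Hz

48000.0 Hz


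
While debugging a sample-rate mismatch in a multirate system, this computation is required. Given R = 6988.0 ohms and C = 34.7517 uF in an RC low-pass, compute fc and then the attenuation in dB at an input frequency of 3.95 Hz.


Step 1 — cutoff frequency:
fc = 1 / (2*pi*R*C)
C = 34.7517 uF = 3.47517e-05 F
fc = 1 / (2*pi*6988.0*3.47517e-05)
   = 0.655377 Hz

Step 2 — magnitude at f = 3.95 Hz:
|H(f)| = 1 / sqrt(1 + (f/fc)^2)
f/fc = 3.95 / 0.655377 = 6.027065
|H| = 1 / sqrt(1 + 36.325513) = 0.1636806
|H|_dB = 20*log10(0.1636806) = -15.72 dB

fc = 0.655377 Hz; |H(3.95 Hz)| = -15.72 dB


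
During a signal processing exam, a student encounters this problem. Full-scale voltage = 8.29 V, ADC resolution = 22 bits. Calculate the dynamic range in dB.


Dynamic range from full-scale to LSB:
V_min = V_max / 2^bits = 8.29 / 2^22
DR = 20 * log10(V_max / V_min)
   = 20 * log10(2^22)
   = 20 * 22 * log10(2)
   = 132.45 dB

132.45 dB


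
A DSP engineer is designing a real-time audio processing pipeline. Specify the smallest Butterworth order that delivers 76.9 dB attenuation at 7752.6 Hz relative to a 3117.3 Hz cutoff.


Butterworth filter order formula:
n = log10(10^(A/10) - 1) / (2 * log10(f_stop/f_pass))
10^(76.9/10) - 1 = 48977880.9368
f_stop/f_pass = 7752.6 / 3117.3 = 2.487
n = 9.7177 -> ceil = 10

10


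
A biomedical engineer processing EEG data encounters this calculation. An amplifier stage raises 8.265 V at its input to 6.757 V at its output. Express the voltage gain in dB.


Voltage gain in dB:
G = 20 * log10(Vout / Vin)
  = 20 * log10(6.757 / 8.265)
  = 20 * log10(0.817544)
  = 20 * -0.087489
  = -1.75 dB

-1.75 dB


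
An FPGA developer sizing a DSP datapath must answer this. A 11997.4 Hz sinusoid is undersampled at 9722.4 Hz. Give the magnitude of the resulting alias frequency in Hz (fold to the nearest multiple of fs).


Compute the nearest integer multiple of fs to the signal:
n = round(11997.4 / 9722.4) = 1
f_alias = |11997.4 - 1 * 9722.4|
        = |11997.4 - 9722.4|
        = 2275.0 Hz

2275.0


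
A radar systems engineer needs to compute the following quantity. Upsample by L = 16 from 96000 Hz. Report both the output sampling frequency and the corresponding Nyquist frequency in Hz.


Step 1 — output sample rate after interpolation by L:
fs_out = L * fs_in = 16 * 96000 = 1536000 Hz

Step 2 — Nyquist frequency of the output stream:
f_Nyq = fs_out / 2 = 1536000 / 2 = 768000.0 Hz

fs_out = 1536000 Hz; f_Nyquist = 768000.0 Hz


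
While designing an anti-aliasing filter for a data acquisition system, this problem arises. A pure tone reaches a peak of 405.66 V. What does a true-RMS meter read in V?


RMS voltage for a sinusoidal waveform:
V_rms = V_peak / sqrt(2)
      = 405.66 / 1.414214
      = 286.845 V

286.845 V


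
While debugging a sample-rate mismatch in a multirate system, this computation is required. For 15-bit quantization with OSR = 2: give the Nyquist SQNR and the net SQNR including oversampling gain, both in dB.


Step 1 — baseline SQNR at Nyquist:
SQNR_base = 6.02*N + 1.76
          = 6.02*15 + 1.76
          = 92.06 dB

Step 2 — oversampling processing gain:
G = 10*log10(OSR) = 10*log10(2) = 3.01 dB

Step 3 — total:
SQNR_total = 92.06 + 3.01 = 95.07 dB

Base SQNR = 92.06 dB; oversampled SQNR = 95.07 dB


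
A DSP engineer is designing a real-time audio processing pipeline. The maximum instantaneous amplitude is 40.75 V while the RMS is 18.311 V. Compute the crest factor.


Crest factor is the ratio of peak to RMS:
CF = V_peak / V_rms
   = 40.75 / 18.311
   = 2.2254

2.2254


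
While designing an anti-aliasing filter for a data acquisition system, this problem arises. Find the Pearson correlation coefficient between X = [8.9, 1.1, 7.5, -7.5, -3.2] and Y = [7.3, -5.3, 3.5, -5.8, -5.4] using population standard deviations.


Pearson correlation coefficient (population):
r = cov(X,Y) / (std(X) * std(Y))
Mean X = 1.36, Mean Y = -1.14
Cov(X,Y) = 30.7844
Std(X) = 6.227552, Std(Y) = 5.475984
r = 0.9027

0.9027


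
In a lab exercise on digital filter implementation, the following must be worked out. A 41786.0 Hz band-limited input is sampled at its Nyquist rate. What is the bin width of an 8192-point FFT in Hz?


Step 1 — Nyquist sampling rate:
fs = 2 * fmax = 2 * 41786.0 = 83572.0 Hz

Step 2 — DFT bin spacing:
df = fs / N = 83572.0 / 8192 = 10.2017 Hz

10.2017 Hz


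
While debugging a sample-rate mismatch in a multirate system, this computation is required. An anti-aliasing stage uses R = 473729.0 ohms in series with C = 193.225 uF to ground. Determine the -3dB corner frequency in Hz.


Cutoff frequency of a first-order RC filter:
fc = 1 / (2 * pi * R * C)
C = 193.225 uF = 0.000193225 F
fc = 1 / (2 * pi * 473729.0 * 0.000193225)
   = 1 / 575.13944742607
   = 0.001739 Hz

0.001739 Hz


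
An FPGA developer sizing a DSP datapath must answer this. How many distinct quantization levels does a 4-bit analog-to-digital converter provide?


Number of quantization levels = 2^N
= 2^4
= 16

16


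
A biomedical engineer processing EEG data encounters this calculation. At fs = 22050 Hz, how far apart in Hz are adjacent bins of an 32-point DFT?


DFT frequency resolution:
df = fs / N
   = 22050 / 32
   = 689.0625 Hz

689.0625 Hz


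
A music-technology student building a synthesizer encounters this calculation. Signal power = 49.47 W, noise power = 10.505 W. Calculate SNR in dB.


SNR in decibels:
SNR = 10 * log10(Ps / Pn)
    = 10 * log10(49.47 / 10.505)
    = 10 * log10(4.7092)
    = 10 * 0.6729
    = 6.73 dB

6.73 dB


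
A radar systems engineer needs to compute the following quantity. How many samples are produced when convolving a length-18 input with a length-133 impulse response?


Linear convolution output length:
L = N + M - 1
  = 18 + 133 - 1
  = 150 samples

150


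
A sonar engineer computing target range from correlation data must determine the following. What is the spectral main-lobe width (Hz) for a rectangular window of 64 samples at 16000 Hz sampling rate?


Main lobe width for a rectangular window:
Width = 2 * fs / N
      = 2 * 16000 / 64
      = 32000 / 64
      = 500.0 Hz

500.0 Hz


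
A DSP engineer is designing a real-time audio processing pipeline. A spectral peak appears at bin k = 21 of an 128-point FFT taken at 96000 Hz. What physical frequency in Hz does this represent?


Frequency of DFT bin k:
f_k = k * fs / N
    = 21 * 96000 / 128
    = 2016000 / 128
    = 15750.0 Hz

15750.0 Hz


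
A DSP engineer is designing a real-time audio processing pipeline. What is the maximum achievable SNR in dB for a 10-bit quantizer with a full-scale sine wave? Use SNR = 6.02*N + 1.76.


Theoretical SNR for a full-scale sinusoid:
SNR = 6.02 * N + 1.76
    = 6.02 * 10 + 1.76
    = 60.2 + 1.76
    = 61.96 dB

61.96 dB


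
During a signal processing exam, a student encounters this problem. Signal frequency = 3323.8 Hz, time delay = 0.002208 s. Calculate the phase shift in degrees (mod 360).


Phase shift from frequency and time delay:
phi = 360 * f * t_delay
    = 360 * 3323.8 * 0.002208
    = 2642.02 degrees
    mod 360 = 122.02 degrees

122.02 degrees


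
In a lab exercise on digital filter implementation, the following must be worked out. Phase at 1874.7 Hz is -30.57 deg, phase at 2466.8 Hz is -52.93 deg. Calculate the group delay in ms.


Group delay from phase difference:
tau = -d(phi)/d(omega)
d(phi) = -22.36 deg = -0.390256 rad
d(omega) = 2*pi*(2466.8 - 1874.7) = 3720.274 rad/s
tau = -(-0.390256) / 3720.274
    = 0.1049 ms

0.1049 ms


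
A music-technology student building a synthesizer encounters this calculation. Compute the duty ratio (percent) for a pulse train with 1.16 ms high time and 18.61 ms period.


Duty cycle as a percentage:
DC = (t_on / T) * 100
   = (1.16 / 18.61) * 100
   = 0.062332 * 100
   = 6.23 %

6.23 %


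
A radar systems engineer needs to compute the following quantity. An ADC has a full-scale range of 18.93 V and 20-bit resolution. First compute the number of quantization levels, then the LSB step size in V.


Step 1 — number of quantization levels:
L = 2^N = 2^20 = 1048576

Step 2 — LSB step size:
delta = Vfs / L
      = 18.93 / 1048576
      = 1.805e-05 V

Levels = 1048576; step size = 1.805e-05 V


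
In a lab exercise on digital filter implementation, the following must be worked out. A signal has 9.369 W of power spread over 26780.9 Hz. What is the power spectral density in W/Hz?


Power spectral density:
PSD = P / BW
    = 9.369 / 26780.9
    = 0.00034984 W/Hz

0.00034984 W/Hz


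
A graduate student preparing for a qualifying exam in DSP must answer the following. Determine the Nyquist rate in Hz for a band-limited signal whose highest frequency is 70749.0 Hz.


The Nyquist rate is twice the maximum frequency component.
fs_min = 2 * fmax
      = 2 * 70749.0
      = 141498.0 Hz

141498.0


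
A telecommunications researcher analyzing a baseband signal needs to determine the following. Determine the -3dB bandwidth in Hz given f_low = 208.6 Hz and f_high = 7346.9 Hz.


Bandwidth is the difference of -3dB frequencies:
BW = f_high - f_low
   = 7346.9 - 208.6
   = 7138.3 Hz

7138.3 Hz


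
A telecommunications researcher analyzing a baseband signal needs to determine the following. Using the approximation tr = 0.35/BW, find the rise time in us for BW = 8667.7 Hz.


Rise time from bandwidth relationship:
tr = 0.35 / BW
   = 0.35 / 8667.7
   = 4.037980087e-05 s
   = 40.3798 us

40.3798 us


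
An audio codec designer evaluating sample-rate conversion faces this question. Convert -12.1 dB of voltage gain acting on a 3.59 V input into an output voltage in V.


Output voltage from dB gain:
V_out = V_in * 10^(gain_dB / 20)
      = 3.59 * 10^(-12.1 / 20)
      = 3.59 * 0.248313
      = 0.8914 V

0.8914 V


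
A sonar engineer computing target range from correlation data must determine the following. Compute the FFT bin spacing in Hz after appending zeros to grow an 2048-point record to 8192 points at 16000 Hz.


Frequency resolution after zero-padding:
N_padded = 2048 * 4 = 8192
df = fs / N_padded
   = 16000 / 8192
   = 1.9531 Hz

1.9531 Hz


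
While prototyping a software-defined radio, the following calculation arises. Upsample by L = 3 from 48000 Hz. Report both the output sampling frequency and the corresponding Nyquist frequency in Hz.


Step 1 — output sample rate after interpolation by L:
fs_out = L * fs_in = 3 * 48000 = 144000 Hz

Step 2 — Nyquist frequency of the output stream:
f_Nyq = fs_out / 2 = 144000 / 2 = 72000.0 Hz

fs_out = 144000 Hz; f_Nyquist = 72000.0 Hz


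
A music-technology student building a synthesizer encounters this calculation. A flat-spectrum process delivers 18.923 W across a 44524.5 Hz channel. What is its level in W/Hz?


Power spectral density:
PSD = P / BW
    = 18.923 / 44524.5
    = 0.000425 W/Hz

0.000425 W/Hz


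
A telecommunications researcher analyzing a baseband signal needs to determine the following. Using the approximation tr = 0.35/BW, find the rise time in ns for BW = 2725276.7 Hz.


Rise time from bandwidth relationship:
tr = 0.35 / BW
   = 0.35 / 2725276.7
   = 1.284273263e-07 s
   = 128.4273 ns

128.4273 ns


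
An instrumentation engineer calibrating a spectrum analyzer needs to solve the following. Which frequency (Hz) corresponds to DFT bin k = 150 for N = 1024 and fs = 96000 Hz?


Frequency of DFT bin k:
f_k = k * fs / N
    = 150 * 96000 / 1024
    = 14400000 / 1024
    = 14062.5 Hz

14062.5 Hz


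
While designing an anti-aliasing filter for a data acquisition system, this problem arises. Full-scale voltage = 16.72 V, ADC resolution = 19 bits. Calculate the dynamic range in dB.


Dynamic range from full-scale to LSB:
V_min = V_max / 2^bits = 16.72 / 2^19
DR = 20 * log10(V_max / V_min)
   = 20 * log10(2^19)
   = 20 * 19 * log10(2)
   = 114.39 dB

114.39 dB


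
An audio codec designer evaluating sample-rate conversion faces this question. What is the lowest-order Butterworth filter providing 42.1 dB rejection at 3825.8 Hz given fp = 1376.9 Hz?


Butterworth filter order formula:
n = log10(10^(A/10) - 1) / (2 * log10(f_stop/f_pass))
10^(42.1/10) - 1 = 16217.101
f_stop/f_pass = 3825.8 / 1376.9 = 2.7786
n = 4.7429 -> ceil = 5

5


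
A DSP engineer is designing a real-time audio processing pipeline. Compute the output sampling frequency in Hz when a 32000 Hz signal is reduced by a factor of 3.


Decimation reduces the sample rate:
fs_out = fs_in / M
       = 32000 / 3
       = 10666.6667 Hz

10666.6667 Hz


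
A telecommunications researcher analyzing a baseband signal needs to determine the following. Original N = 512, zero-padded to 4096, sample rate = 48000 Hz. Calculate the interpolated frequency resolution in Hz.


Frequency resolution after zero-padding:
N_padded = 512 * 8 = 4096
df = fs / N_padded
   = 48000 / 4096
   = 11.7188 Hz

11.7188 Hz


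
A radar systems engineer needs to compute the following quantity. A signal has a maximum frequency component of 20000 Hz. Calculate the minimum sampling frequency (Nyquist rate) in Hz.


The Nyquist rate is twice the maximum frequency component.
fs_min = 2 * fmax
      = 2 * 20000
      = 40000 Hz

40000


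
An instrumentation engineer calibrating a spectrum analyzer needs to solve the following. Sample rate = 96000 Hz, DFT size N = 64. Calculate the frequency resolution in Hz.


DFT frequency resolution:
df = fs / N
   = 96000 / 64
   = 1500.0 Hz

1500.0 Hz


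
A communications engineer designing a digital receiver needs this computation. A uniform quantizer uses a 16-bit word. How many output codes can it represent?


Number of quantization levels = 2^N
= 2^16
= 65536

65536


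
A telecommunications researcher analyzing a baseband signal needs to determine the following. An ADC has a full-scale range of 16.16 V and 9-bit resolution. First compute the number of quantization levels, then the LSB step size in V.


Step 1 — number of quantization levels:
L = 2^N = 2^9 = 512

Step 2 — LSB step size:
delta = Vfs / L
      = 16.16 / 512
      = 0.0315625 V

Levels = 512; step size = 0.0315625 V


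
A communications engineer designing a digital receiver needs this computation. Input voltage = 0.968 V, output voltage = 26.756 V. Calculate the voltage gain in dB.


Voltage gain in dB:
G = 20 * log10(Vout / Vin)
  = 20 * log10(26.756 / 0.968)
  = 20 * log10(27.640496)
  = 20 * 1.441546
  = 28.83 dB

28.83 dB


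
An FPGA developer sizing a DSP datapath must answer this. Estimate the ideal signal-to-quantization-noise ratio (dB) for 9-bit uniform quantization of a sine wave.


Theoretical SNR for a full-scale sinusoid:
SNR = 6.02 * N + 1.76
    = 6.02 * 9 + 1.76
    = 54.18 + 1.76
    = 55.94 dB

55.94 dB


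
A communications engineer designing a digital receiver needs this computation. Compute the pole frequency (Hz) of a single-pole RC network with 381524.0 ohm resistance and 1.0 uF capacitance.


Cutoff frequency of a first-order RC filter:
fc = 1 / (2 * pi * R * C)
C = 1.0 uF = 1e-06 F
fc = 1 / (2 * pi * 381524.0 * 1e-06)
   = 1 / 2.3971859911364
   = 0.417156 Hz

0.417156 Hz


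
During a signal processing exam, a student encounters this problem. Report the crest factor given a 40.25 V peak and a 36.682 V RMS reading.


Crest factor is the ratio of peak to RMS:
CF = V_peak / V_rms
   = 40.25 / 36.682
   = 1.0973

1.0973


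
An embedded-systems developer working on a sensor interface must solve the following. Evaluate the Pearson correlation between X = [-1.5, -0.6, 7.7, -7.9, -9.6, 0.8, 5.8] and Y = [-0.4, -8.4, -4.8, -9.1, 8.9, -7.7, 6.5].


Pearson correlation coefficient (population):
r = cov(X,Y) / (std(X) * std(Y))
Mean X = -0.7571, Mean Y = -2.1429
Cov(X,Y) = -3.526735
Std(X) = 5.937016, Std(Y) = 6.815708
r = -0.0872

-0.0872


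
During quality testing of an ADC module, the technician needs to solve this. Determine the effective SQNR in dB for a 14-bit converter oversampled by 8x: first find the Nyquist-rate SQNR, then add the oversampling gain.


Step 1 — baseline SQNR at Nyquist:
SQNR_base = 6.02*N + 1.76
          = 6.02*14 + 1.76
          = 86.04 dB

Step 2 — oversampling processing gain:
G = 10*log10(OSR) = 10*log10(8) = 9.03 dB

Step 3 — total:
SQNR_total = 86.04 + 9.03 = 95.07 dB

Base SQNR = 86.04 dB; oversampled SQNR = 95.07 dB


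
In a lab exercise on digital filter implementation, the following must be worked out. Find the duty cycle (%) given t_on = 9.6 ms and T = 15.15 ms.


Duty cycle as a percentage:
DC = (t_on / T) * 100
   = (9.6 / 15.15) * 100
   = 0.633663 * 100
   = 63.37 %

63.37 %


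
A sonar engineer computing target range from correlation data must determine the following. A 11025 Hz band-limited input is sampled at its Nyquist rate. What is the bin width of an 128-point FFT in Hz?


Step 1 — Nyquist sampling rate:
fs = 2 * fmax = 2 * 11025 = 22050 Hz

Step 2 — DFT bin spacing:
df = fs / N = 22050 / 128 = 172.2656 Hz

172.2656 Hz


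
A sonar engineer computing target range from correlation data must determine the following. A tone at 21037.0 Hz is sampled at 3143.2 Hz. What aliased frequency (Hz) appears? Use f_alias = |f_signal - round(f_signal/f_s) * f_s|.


Compute the nearest integer multiple of fs to the signal:
n = round(21037.0 / 3143.2) = 7
f_alias = |21037.0 - 7 * 3143.2|
        = |21037.0 - 22002.4|
        = 965.4 Hz

965.4


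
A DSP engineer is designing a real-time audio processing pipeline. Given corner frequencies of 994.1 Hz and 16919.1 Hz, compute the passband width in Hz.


Bandwidth is the difference of -3dB frequencies:
BW = f_high - f_low
   = 16919.1 - 994.1
   = 15925.0 Hz

15925.0 Hz


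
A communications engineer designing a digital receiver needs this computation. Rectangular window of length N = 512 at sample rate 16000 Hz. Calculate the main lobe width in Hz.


Main lobe width for a rectangular window:
Width = 2 * fs / N
      = 2 * 16000 / 512
      = 32000 / 512
      = 62.5 Hz

62.5 Hz


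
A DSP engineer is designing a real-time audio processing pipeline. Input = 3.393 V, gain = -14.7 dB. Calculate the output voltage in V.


Output voltage from dB gain:
V_out = V_in * 10^(gain_dB / 20)
      = 3.393 * 10^(-14.7 / 20)
      = 3.393 * 0.184077
      = 0.6246 V

0.6246 V


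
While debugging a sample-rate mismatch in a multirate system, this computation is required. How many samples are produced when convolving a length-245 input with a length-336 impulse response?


Linear convolution output length:
L = N + M - 1
  = 245 + 336 - 1
  = 580 samples

580


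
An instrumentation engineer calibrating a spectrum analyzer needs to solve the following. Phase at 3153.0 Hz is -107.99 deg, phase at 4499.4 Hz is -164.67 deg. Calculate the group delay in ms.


Group delay from phase difference:
tau = -d(phi)/d(omega)
d(phi) = -56.68 deg = -0.989253 rad
d(omega) = 2*pi*(4499.4 - 3153.0) = 8459.6807 rad/s
tau = -(-0.989253) / 8459.6807
    = 0.1169 ms

0.1169 ms


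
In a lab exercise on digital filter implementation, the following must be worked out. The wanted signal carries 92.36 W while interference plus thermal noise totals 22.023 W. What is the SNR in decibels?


SNR in decibels:
SNR = 10 * log10(Ps / Pn)
    = 10 * log10(92.36 / 22.023)
    = 10 * log10(4.1938)
    = 10 * 0.6226
    = 6.23 dB

6.23 dB


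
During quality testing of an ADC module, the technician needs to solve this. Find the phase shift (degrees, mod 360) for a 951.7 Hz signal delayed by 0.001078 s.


Phase shift from frequency and time delay:
phi = 360 * f * t_delay
    = 360 * 951.7 * 0.001078
    = 369.34 degrees
    mod 360 = 9.34 degrees

9.34 degrees


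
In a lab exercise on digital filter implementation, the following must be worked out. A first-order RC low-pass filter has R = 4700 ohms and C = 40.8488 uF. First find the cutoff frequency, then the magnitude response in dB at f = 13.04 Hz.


Step 1 — cutoff frequency:
fc = 1 / (2*pi*R*C)
C = 40.8488 uF = 4.08488e-05 F
fc = 1 / (2*pi*4700*4.08488e-05)
   = 0.828978 Hz

Step 2 — magnitude at f = 13.04 Hz:
|H(f)| = 1 / sqrt(1 + (f/fc)^2)
f/fc = 13.04 / 0.828978 = 15.730212
|H| = 1 / sqrt(1 + 247.43957) = 0.0634439
|H|_dB = 20*log10(0.0634439) = -23.95 dB

fc = 0.828978 Hz; |H(13.04 Hz)| = -23.95 dB


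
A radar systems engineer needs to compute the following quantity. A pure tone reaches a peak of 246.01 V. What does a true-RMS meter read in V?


RMS voltage for a sinusoidal waveform:
V_rms = V_peak / sqrt(2)
      = 246.01 / 1.414214
      = 173.955 V

173.955 V


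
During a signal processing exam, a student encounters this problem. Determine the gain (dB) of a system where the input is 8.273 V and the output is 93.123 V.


Voltage gain in dB:
G = 20 * log10(Vout / Vin)
  = 20 * log10(93.123 / 8.273)
  = 20 * log10(11.256255)
  = 20 * 1.051394
  = 21.03 dB

21.03 dB


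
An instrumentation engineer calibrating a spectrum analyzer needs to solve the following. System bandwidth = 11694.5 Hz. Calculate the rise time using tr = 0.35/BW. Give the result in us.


Rise time from bandwidth relationship:
tr = 0.35 / BW
   = 0.35 / 11694.5
   = 2.992859891e-05 s
   = 29.9286 us

29.9286 us


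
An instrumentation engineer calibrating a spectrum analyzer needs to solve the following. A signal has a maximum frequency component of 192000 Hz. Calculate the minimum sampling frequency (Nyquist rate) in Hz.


The Nyquist rate is twice the maximum frequency component.
fs_min = 2 * fmax
      = 2 * 192000
      = 384000 Hz

384000


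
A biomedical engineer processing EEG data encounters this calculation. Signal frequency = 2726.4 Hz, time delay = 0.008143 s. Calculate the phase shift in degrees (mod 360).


Phase shift from frequency and time delay:
phi = 360 * f * t_delay
    = 360 * 2726.4 * 0.008143
    = 7992.39 degrees
    mod 360 = 72.39 degrees

72.39 degrees


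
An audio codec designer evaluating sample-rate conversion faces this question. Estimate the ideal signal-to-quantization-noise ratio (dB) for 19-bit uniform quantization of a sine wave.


Theoretical SNR for a full-scale sinusoid:
SNR = 6.02 * N + 1.76
    = 6.02 * 19 + 1.76
    = 114.38 + 1.76
    = 116.14 dB

116.14 dB


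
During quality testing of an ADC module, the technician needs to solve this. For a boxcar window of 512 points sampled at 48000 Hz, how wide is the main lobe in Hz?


Main lobe width for a rectangular window:
Width = 2 * fs / N
      = 2 * 48000 / 512
      = 96000 / 512
      = 187.5 Hz

187.5 Hz


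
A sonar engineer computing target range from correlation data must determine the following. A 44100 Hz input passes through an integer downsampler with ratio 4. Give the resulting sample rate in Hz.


Decimation reduces the sample rate:
fs_out = fs_in / M
       = 44100 / 4
       = 11025.0 Hz

11025.0 Hz


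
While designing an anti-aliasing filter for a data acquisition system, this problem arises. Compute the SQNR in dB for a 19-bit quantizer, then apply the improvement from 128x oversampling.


Step 1 — baseline SQNR at Nyquist:
SQNR_base = 6.02*N + 1.76
          = 6.02*19 + 1.76
          = 116.14 dB

Step 2 — oversampling processing gain:
G = 10*log10(OSR) = 10*log10(128) = 21.07 dB

Step 3 — total:
SQNR_total = 116.14 + 21.07 = 137.21 dB

Base SQNR = 116.14 dB; oversampled SQNR = 137.21 dB


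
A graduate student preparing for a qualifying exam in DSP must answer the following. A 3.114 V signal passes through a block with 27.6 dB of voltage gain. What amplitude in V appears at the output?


Output voltage from dB gain:
V_out = V_in * 10^(gain_dB / 20)
      = 3.114 * 10^(27.6 / 20)
      = 3.114 * 23.988329
      = 74.6997 V

74.6997 V


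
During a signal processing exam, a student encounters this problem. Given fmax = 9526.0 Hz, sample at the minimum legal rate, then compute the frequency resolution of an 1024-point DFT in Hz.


Step 1 — Nyquist sampling rate:
fs = 2 * fmax = 2 * 9526.0 = 19052.0 Hz

Step 2 — DFT bin spacing:
df = fs / N = 19052.0 / 1024 = 18.6055 Hz

18.6055 Hz


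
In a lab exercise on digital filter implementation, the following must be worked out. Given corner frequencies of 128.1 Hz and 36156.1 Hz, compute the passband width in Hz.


Bandwidth is the difference of -3dB frequencies:
BW = f_high - f_low
   = 36156.1 - 128.1
   = 36028.0 Hz

36028.0 Hz


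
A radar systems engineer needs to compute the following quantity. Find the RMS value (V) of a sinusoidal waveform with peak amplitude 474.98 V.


RMS voltage for a sinusoidal waveform:
V_rms = V_peak / sqrt(2)
      = 474.98 / 1.414214
      = 335.862 V

335.862 V


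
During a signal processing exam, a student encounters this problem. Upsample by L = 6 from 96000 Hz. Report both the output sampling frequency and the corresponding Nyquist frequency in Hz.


Step 1 — output sample rate after interpolation by L:
fs_out = L * fs_in = 6 * 96000 = 576000 Hz

Step 2 — Nyquist frequency of the output stream:
f_Nyq = fs_out / 2 = 576000 / 2 = 288000.0 Hz

fs_out = 576000 Hz; f_Nyquist = 288000.0 Hz


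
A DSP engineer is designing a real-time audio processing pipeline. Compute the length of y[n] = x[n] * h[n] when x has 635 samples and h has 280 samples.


Linear convolution output length:
L = N + M - 1
  = 635 + 280 - 1
  = 914 samples

914


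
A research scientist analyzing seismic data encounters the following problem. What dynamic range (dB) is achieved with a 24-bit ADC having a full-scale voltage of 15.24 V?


Dynamic range from full-scale to LSB:
V_min = V_max / 2^bits = 15.24 / 2^24
DR = 20 * log10(V_max / V_min)
   = 20 * log10(2^24)
   = 20 * 24 * log10(2)
   = 144.49 dB

144.49 dB


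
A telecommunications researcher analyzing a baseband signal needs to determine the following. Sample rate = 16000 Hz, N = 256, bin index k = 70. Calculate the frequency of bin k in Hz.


Frequency of DFT bin k:
f_k = k * fs / N
    = 70 * 16000 / 256
    = 1120000 / 256
    = 4375.0 Hz

4375.0 Hz


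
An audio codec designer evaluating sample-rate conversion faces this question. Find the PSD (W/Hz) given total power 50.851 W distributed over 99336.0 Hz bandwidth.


Power spectral density:
PSD = P / BW
    = 50.851 / 99336.0
    = 0.00051191 W/Hz

0.00051191 W/Hz


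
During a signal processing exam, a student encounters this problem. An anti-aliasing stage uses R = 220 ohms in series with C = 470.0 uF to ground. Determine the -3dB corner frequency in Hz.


Cutoff frequency of a first-order RC filter:
fc = 1 / (2 * pi * R * C)
C = 470.0 uF = 0.00047 F
fc = 1 / (2 * pi * 220 * 0.00047)
   = 1 / 0.64968136076237
   = 1.539216 Hz

1.539216 Hz
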